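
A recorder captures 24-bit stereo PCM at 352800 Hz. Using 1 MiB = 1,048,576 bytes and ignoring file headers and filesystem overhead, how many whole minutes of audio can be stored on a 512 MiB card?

4 minutes

Uncompressed byte rate = 352,800 × 3 × 2 = 2,116,800 bytes/s.
Capacity = 512 × 1,048,576 = 536,870,912 bytes.
536,870,912 / 2,116,800 ≈ 253.62 s → 4 minutes.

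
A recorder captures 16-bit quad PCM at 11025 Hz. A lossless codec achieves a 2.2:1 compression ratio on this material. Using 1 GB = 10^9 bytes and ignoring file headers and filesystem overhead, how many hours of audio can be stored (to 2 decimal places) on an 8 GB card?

Uncompressed byte rate = 11,025 × 2 × 4 = 88,200 bytes/s.
After 2.2:1 compression, effective rate ≈ 40090.91 bytes/s.
Capacity = 8 × 1,000,000,000 = 8,000,000,000 bytes.
8,000,000,000 / effective rate ≈ 199546.49 s → 55.43 hours.

55.43 hours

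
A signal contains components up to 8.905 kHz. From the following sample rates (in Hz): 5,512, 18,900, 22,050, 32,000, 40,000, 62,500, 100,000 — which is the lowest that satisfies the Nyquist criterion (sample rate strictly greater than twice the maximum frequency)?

Need sample rate > 2 × 8,905 = 17,810 Hz.
Lowest listed rate above 17,810 Hz is 18,900 Hz.

18,900 Hz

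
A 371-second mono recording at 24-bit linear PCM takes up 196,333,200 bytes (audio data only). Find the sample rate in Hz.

176,400 Hz

Bytes = sample_rate × seconds × bytes_per_sample × channels.
sample_rate = 196,333,200 / (371 × 3 × 1) = 196,333,200 / 1,113 = 176,400 Hz.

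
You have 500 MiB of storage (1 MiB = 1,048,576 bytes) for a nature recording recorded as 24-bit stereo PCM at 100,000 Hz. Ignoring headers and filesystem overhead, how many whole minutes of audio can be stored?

Uncompressed byte rate = 100,000 × 3 × 2 = 600,000 bytes/s.
Capacity = 500 × 1,048,576 = 524,288,000 bytes.
524,288,000 / 600,000 ≈ 873.81 s → 14 minutes.

14 minutes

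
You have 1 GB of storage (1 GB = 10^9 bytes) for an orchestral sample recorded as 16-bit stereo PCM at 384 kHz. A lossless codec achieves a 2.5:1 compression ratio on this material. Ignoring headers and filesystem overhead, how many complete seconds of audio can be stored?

Uncompressed byte rate = 384,000 × 2 × 2 = 1,536,000 bytes/s.
After 2.5:1 compression, effective rate ≈ 614400 bytes/s.
Capacity = 1 × 1,000,000,000 = 1,000,000,000 bytes.
1,000,000,000 / effective rate ≈ 1627.6 s → 1,627 seconds.

1,627 seconds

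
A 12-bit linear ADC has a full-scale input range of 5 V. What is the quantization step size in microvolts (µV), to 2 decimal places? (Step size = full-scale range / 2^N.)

5 V / 2^12 = 5 / 4,096 V = 1220.70 µV.

1220.70 µV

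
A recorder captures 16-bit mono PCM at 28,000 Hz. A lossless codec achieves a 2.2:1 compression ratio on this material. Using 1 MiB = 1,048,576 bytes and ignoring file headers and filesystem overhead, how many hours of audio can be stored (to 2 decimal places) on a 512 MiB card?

5.86 hours

Uncompressed byte rate = 28,000 × 2 × 1 = 56,000 bytes/s.
After 2.2:1 compression, effective rate ≈ 25454.55 bytes/s.
Capacity = 512 × 1,048,576 = 536,870,912 bytes.
536,870,912 / effective rate ≈ 21091.36 s → 5.86 hours.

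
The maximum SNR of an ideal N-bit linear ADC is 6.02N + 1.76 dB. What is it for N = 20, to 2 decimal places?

122.16 dB

6.02 × 20 + 1.76 = 122.16 dB.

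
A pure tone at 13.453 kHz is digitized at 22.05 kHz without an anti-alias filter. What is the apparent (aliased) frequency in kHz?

Nyquist = 22,050/2 = 11,025 Hz; 13,453 Hz exceeds it.
Alias = |13,453 − 1×22,050| = |13,453 − 22,050| = 8,597 Hz = 8.597 kHz.

8.597 kHz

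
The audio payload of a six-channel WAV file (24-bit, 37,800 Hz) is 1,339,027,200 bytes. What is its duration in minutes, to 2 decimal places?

32.80 minutes

Byte rate = 37,800 × 3 × 6 = 680,400 bytes/s.
Duration = 1,339,027,200 / 680,400 = 1,968 s.
1,968 s / 60 = 32.80 minutes.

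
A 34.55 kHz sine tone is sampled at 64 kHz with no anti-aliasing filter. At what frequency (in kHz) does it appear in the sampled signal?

Nyquist = 64,000/2 = 32,000 Hz; 34,550 Hz exceeds it.
Alias = |34,550 − 1×64,000| = |34,550 − 64,000| = 29,450 Hz = 29.45 kHz.

29.45 kHz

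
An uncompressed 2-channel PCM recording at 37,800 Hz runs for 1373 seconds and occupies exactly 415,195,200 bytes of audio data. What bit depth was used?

Bytes per sample = 415,195,200 / (37,800 × 1,373 × 2) = 415,195,200 / 103,798,800 = 4.
Bit depth = 4 × 8 = 32 bits.

32 bits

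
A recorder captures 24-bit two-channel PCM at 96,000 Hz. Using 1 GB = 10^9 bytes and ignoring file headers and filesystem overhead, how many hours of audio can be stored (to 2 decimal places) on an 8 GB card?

3.86 hours

Uncompressed byte rate = 96,000 × 3 × 2 = 576,000 bytes/s.
Capacity = 8 × 1,000,000,000 = 8,000,000,000 bytes.
8,000,000,000 / 576,000 ≈ 13888.89 s → 3.86 hours.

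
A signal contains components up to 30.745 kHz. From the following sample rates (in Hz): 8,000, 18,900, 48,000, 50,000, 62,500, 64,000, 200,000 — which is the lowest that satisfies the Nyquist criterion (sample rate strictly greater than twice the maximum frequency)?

62,500 Hz

Need sample rate > 2 × 30,745 = 61,490 Hz.
Lowest listed rate above 61,490 Hz is 62,500 Hz.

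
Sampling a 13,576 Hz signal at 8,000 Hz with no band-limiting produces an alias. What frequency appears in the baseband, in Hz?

Nyquist = 8,000/2 = 4,000 Hz; 13,576 Hz exceeds it.
Alias = |13,576 − 2×8,000| = |13,576 − 16,000| = 2,424 Hz.

2,424 Hz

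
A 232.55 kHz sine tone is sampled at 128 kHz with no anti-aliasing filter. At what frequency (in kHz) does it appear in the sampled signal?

Nyquist = 128,000/2 = 64,000 Hz; 232,550 Hz exceeds it.
Alias = |232,550 − 2×128,000| = |232,550 − 256,000| = 23,450 Hz = 23.45 kHz.

23.45 kHz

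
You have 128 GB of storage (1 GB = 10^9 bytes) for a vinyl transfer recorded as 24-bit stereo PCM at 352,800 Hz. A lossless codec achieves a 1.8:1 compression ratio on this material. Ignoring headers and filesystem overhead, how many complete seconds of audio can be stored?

Uncompressed byte rate = 352,800 × 3 × 2 = 2,116,800 bytes/s.
After 1.8:1 compression, effective rate ≈ 1176000 bytes/s.
Capacity = 128 × 1,000,000,000 = 128,000,000,000 bytes.
128,000,000,000 / effective rate ≈ 108843.54 s → 108,843 seconds.

108,843 seconds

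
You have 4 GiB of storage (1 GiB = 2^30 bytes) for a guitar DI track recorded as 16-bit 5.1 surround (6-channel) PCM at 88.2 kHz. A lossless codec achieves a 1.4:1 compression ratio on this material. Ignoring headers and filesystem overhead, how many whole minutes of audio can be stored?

94 minutes

Uncompressed byte rate = 88,200 × 2 × 6 = 1,058,400 bytes/s.
After 1.4:1 compression, effective rate ≈ 756000 bytes/s.
Capacity = 4 × 1,073,741,824 = 4,294,967,296 bytes.
4,294,967,296 / effective rate ≈ 5681.17 s → 94 minutes.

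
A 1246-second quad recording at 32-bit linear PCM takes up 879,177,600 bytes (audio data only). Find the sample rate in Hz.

Bytes = sample_rate × seconds × bytes_per_sample × channels.
sample_rate = 879,177,600 / (1,246 × 4 × 4) = 879,177,600 / 19,936 = 44,100 Hz.

44,100 Hz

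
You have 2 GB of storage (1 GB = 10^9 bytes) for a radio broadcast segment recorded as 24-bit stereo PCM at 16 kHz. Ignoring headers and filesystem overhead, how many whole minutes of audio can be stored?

347 minutes

Uncompressed byte rate = 16,000 × 3 × 2 = 96,000 bytes/s.
Capacity = 2 × 1,000,000,000 = 2,000,000,000 bytes.
2,000,000,000 / 96,000 ≈ 20833.33 s → 347 minutes.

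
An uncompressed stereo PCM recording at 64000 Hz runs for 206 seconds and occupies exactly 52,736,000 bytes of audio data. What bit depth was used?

16 bits

Bytes per sample = 52,736,000 / (64,000 × 206 × 2) = 52,736,000 / 26,368,000 = 2.
Bit depth = 2 × 8 = 16 bits.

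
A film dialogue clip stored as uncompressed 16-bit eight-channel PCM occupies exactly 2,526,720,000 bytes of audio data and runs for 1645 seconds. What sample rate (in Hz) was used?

96,000 Hz

Bytes = sample_rate × seconds × bytes_per_sample × channels.
sample_rate = 2,526,720,000 / (1,645 × 2 × 8) = 2,526,720,000 / 26,320 = 96,000 Hz.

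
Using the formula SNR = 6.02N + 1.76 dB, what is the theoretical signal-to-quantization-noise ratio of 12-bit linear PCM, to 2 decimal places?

6.02 × 12 + 1.76 = 74.00 dB.

74.00 dB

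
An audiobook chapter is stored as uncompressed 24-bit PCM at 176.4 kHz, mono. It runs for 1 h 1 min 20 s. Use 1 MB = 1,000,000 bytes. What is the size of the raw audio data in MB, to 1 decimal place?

1947.5 MB

Duration = 1 h 1 min 20 s = 3,680 s.
Bytes = 176,400 samples/s × 3,680 s × 3 bytes/sample × 1 ch = 1,947,456,000 bytes.
1,947,456,000 / 1,000,000 = 1947.5 MB.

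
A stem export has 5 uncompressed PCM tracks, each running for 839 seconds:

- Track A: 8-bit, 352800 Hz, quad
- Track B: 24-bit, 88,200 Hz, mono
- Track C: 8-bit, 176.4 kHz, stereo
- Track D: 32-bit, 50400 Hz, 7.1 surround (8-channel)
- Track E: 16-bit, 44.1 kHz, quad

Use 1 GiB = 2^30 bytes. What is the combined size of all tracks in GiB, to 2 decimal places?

3.12 GiB

Track A: 352,800 × 839 × 1 × 4 = 1,183,996,800 bytes.
Track B: 88,200 × 839 × 3 × 1 = 221,999,400 bytes.
Track C: 176,400 × 839 × 1 × 2 = 295,999,200 bytes.
Track D: 50,400 × 839 × 4 × 8 = 1,353,139,200 bytes.
Track E: 44,100 × 839 × 2 × 4 = 295,999,200 bytes.
Total = 3,351,133,800 bytes = 3.12 GiB.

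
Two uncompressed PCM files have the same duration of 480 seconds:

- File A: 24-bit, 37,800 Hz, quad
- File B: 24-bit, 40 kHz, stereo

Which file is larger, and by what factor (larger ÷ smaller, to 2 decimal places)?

File A, by a factor of 1.89

File A: 37,800 × 3 × 4 = 453,600 bytes/s.
File B: 40,000 × 3 × 2 = 240,000 bytes/s.
File A is larger; ratio = 217,728,000 / 115,200,000 = 1.89.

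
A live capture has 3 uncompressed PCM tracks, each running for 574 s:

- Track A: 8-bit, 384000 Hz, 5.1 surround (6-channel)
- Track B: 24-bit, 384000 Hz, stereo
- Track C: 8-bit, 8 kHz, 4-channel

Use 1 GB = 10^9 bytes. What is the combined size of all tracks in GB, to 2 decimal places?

Track A: 384,000 × 574 × 1 × 6 = 1,322,496,000 bytes.
Track B: 384,000 × 574 × 3 × 2 = 1,322,496,000 bytes.
Track C: 8,000 × 574 × 1 × 4 = 18,368,000 bytes.
Total = 2,663,360,000 bytes = 2.66 GB.

2.66 GB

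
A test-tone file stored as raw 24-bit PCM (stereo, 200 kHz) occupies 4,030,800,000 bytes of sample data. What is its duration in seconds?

Byte rate = 200,000 × 3 × 2 = 1,200,000 bytes/s.
Duration = 4,030,800,000 / 1,200,000 = 3,359 s.

3,359 seconds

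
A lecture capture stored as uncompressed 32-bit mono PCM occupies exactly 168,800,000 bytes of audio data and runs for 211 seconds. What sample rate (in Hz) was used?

200,000 Hz

Bytes = sample_rate × seconds × bytes_per_sample × channels.
sample_rate = 168,800,000 / (211 × 4 × 1) = 168,800,000 / 844 = 200,000 Hz.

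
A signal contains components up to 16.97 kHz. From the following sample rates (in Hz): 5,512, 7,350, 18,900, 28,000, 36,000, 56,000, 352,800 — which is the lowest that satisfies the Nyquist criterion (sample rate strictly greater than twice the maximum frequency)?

36,000 Hz

Need sample rate > 2 × 16,970 = 33,940 Hz.
Lowest listed rate above 33,940 Hz is 36,000 Hz.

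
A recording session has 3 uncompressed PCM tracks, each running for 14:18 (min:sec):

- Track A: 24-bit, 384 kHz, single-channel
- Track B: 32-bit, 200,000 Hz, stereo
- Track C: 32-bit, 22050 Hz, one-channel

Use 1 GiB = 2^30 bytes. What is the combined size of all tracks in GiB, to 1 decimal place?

14:18 (min:sec) = 858 s.
Track A: 384,000 × 858 × 3 × 1 = 988,416,000 bytes.
Track B: 200,000 × 858 × 4 × 2 = 1,372,800,000 bytes.
Track C: 22,050 × 858 × 4 × 1 = 75,675,600 bytes.
Total = 2,436,891,600 bytes = 2.3 GiB.

2.3 GiB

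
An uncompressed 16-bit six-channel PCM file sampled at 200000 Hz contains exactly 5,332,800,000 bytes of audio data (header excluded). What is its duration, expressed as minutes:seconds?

37:02

Byte rate = 200,000 × 2 × 6 = 2,400,000 bytes/s.
Duration = 5,332,800,000 / 2,400,000 = 2,222 s.
2,222 s = 37:02.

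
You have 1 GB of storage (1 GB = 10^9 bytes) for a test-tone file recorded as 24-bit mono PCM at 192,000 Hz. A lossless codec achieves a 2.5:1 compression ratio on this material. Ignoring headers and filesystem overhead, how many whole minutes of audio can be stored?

Uncompressed byte rate = 192,000 × 3 × 1 = 576,000 bytes/s.
After 2.5:1 compression, effective rate ≈ 230400 bytes/s.
Capacity = 1 × 1,000,000,000 = 1,000,000,000 bytes.
1,000,000,000 / effective rate ≈ 4340.28 s → 72 minutes.

72 minutes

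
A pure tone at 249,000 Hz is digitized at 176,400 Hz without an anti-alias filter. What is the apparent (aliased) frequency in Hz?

Nyquist = 176,400/2 = 88,200 Hz; 249,000 Hz exceeds it.
Alias = |249,000 − 1×176,400| = |249,000 − 176,400| = 72,600 Hz.

72,600 Hz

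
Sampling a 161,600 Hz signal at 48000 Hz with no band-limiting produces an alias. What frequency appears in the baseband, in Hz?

Nyquist = 48,000/2 = 24,000 Hz; 161,600 Hz exceeds it.
Alias = |161,600 − 3×48,000| = |161,600 − 144,000| = 17,600 Hz.

17,600 Hz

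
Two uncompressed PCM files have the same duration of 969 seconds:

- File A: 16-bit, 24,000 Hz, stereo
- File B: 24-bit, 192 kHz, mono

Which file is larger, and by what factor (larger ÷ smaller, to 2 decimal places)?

File B, by a factor of 6.00

File A: 24,000 × 2 × 2 = 96,000 bytes/s.
File B: 192,000 × 3 × 1 = 576,000 bytes/s.
File B is larger; ratio = 558,144,000 / 93,024,000 = 6.00.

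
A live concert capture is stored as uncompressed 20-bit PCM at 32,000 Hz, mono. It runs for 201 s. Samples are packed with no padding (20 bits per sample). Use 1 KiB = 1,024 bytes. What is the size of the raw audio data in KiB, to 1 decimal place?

15703.1 KiB

Bits = 32,000 × 201 × 20 × 1 = 128,640,000 bits = 16,080,000 bytes.
16,080,000 / 1,024 = 15703.1 KiB.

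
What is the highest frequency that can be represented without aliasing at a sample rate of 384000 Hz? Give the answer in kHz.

Nyquist frequency = sample rate / 2 = 384,000 / 2 = 192 kHz.

192 kHz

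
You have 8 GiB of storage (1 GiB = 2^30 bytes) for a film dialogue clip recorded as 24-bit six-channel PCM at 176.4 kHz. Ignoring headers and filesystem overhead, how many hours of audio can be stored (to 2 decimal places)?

0.75 hours

Uncompressed byte rate = 176,400 × 3 × 6 = 3,175,200 bytes/s.
Capacity = 8 × 1,073,741,824 = 8,589,934,592 bytes.
8,589,934,592 / 3,175,200 ≈ 2705.32 s → 0.75 hours.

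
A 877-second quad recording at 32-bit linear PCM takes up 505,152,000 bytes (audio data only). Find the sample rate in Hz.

36,000 Hz

Bytes = sample_rate × seconds × bytes_per_sample × channels.
sample_rate = 505,152,000 / (877 × 4 × 4) = 505,152,000 / 14,032 = 36,000 Hz.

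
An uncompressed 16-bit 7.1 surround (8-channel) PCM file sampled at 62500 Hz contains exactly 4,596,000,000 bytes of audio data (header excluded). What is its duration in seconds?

Byte rate = 62,500 × 2 × 8 = 1,000,000 bytes/s.
Duration = 4,596,000,000 / 1,000,000 = 4,596 s.

4,596 seconds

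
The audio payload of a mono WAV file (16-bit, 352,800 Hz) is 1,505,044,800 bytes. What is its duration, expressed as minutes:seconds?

35:33

Byte rate = 352,800 × 2 × 1 = 705,600 bytes/s.
Duration = 1,505,044,800 / 705,600 = 2,133 s.
2,133 s = 35:33.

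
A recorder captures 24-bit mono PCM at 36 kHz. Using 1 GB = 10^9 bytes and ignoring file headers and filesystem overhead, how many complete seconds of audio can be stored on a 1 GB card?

9,259 seconds

Uncompressed byte rate = 36,000 × 3 × 1 = 108,000 bytes/s.
Capacity = 1 × 1,000,000,000 = 1,000,000,000 bytes.
1,000,000,000 / 108,000 ≈ 9259.26 s → 9,259 seconds.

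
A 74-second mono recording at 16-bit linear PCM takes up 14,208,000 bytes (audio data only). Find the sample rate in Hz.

96,000 Hz

Bytes = sample_rate × seconds × bytes_per_sample × channels.
sample_rate = 14,208,000 / (74 × 2 × 1) = 14,208,000 / 148 = 96,000 Hz.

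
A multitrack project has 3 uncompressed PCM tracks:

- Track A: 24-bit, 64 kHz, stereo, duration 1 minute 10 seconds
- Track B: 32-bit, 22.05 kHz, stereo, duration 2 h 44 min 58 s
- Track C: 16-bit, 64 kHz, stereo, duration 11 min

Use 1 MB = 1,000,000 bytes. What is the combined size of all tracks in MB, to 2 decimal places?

Track A: 1 minute 10 seconds = 70 s; 64,000 × 70 × 3 × 2 = 26,880,000 bytes.
Track B: 2 h 44 min 58 s = 9,898 s; 22,050 × 9,898 × 4 × 2 = 1,746,007,200 bytes.
Track C: 11 min = 660 s; 64,000 × 660 × 2 × 2 = 168,960,000 bytes.
Total = 1,941,847,200 bytes = 1941.85 MB.

1941.85 MB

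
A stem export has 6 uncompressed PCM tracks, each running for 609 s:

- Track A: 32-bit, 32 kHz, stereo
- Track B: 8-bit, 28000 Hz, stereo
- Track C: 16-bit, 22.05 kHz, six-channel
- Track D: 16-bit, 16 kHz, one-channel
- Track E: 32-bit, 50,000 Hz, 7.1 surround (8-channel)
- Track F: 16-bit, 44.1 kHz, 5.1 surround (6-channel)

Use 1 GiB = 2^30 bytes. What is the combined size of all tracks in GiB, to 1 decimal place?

Track A: 32,000 × 609 × 4 × 2 = 155,904,000 bytes.
Track B: 28,000 × 609 × 1 × 2 = 34,104,000 bytes.
Track C: 22,050 × 609 × 2 × 6 = 161,141,400 bytes.
Track D: 16,000 × 609 × 2 × 1 = 19,488,000 bytes.
Track E: 50,000 × 609 × 4 × 8 = 974,400,000 bytes.
Track F: 44,100 × 609 × 2 × 6 = 322,282,800 bytes.
Total = 1,667,320,200 bytes = 1.6 GiB.

1.6 GiB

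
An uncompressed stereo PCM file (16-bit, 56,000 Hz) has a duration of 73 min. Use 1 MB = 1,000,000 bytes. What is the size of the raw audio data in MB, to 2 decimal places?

Duration = 73 min = 4,380 s.
Bytes = 56,000 samples/s × 4,380 s × 2 bytes/sample × 2 ch = 981,120,000 bytes.
981,120,000 / 1,000,000 = 981.12 MB.

981.12 MB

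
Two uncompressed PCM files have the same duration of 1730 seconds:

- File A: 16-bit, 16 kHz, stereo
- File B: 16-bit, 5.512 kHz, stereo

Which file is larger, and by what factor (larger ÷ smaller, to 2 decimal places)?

File A: 16,000 × 2 × 2 = 64,000 bytes/s.
File B: 5,512 × 2 × 2 = 22,048 bytes/s.
File A is larger; ratio = 110,720,000 / 38,143,040 = 2.90.

File A, by a factor of 2.90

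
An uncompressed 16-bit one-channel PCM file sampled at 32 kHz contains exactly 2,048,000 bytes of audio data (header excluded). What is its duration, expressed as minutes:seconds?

0:32

Byte rate = 32,000 × 2 × 1 = 64,000 bytes/s.
Duration = 2,048,000 / 64,000 = 32 s.
32 s = 0:32.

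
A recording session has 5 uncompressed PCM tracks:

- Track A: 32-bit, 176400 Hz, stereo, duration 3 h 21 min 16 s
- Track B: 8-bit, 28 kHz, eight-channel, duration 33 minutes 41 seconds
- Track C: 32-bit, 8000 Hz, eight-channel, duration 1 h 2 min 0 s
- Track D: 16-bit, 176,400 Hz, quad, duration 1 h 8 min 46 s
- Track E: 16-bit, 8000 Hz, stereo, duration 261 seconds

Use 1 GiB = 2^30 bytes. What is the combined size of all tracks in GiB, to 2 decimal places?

22.61 GiB

Track A: 3 h 21 min 16 s = 12,076 s; 176,400 × 12,076 × 4 × 2 = 17,041,651,200 bytes.
Track B: 33 minutes 41 seconds = 2,021 s; 28,000 × 2,021 × 1 × 8 = 452,704,000 bytes.
Track C: 1 h 2 min 0 s = 3,720 s; 8,000 × 3,720 × 4 × 8 = 952,320,000 bytes.
Track D: 1 h 8 min 46 s = 4,126 s; 176,400 × 4,126 × 2 × 4 = 5,822,611,200 bytes.
Track E: 8,000 × 261 × 2 × 2 = 8,352,000 bytes.
Total = 24,277,638,400 bytes = 22.61 GiB.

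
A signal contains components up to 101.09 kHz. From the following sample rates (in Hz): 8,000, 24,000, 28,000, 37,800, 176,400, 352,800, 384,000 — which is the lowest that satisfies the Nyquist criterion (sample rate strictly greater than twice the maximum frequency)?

352,800 Hz

Need sample rate > 2 × 101,090 = 202,180 Hz.
Lowest listed rate above 202,180 Hz is 352,800 Hz.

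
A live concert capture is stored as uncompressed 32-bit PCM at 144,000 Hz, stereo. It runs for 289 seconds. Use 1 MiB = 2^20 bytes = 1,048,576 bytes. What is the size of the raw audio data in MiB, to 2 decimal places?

317.50 MiB

Bytes = 144,000 samples/s × 289 s × 4 bytes/sample × 2 ch = 332,928,000 bytes.
332,928,000 / 1,048,576 = 317.50 MiB.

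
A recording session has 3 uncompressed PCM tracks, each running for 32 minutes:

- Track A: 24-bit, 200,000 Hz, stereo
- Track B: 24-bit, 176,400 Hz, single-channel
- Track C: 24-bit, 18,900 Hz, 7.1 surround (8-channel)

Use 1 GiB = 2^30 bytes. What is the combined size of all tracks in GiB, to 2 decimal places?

32 minutes = 1,920 s.
Track A: 200,000 × 1,920 × 3 × 2 = 2,304,000,000 bytes.
Track B: 176,400 × 1,920 × 3 × 1 = 1,016,064,000 bytes.
Track C: 18,900 × 1,920 × 3 × 8 = 870,912,000 bytes.
Total = 4,190,976,000 bytes = 3.90 GiB.

3.90 GiB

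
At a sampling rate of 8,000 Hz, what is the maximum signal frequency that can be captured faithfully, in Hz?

Nyquist frequency = sample rate / 2 = 8,000 / 2 = 4,000 Hz.

4,000 Hz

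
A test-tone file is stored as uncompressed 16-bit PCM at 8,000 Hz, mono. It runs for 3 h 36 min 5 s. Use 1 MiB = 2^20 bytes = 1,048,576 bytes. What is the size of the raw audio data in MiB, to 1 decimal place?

197.8 MiB

Duration = 3 h 36 min 5 s = 12,965 s.
Bytes = 8,000 samples/s × 12,965 s × 2 bytes/sample × 1 ch = 207,440,000 bytes.
207,440,000 / 1,048,576 = 197.8 MiB.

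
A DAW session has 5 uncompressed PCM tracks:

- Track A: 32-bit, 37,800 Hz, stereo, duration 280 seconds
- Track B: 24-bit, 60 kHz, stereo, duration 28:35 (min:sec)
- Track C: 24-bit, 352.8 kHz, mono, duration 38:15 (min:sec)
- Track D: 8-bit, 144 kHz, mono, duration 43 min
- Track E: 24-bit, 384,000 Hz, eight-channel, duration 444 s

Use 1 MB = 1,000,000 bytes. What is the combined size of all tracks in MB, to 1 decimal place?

7594.5 MB

Track A: 37,800 × 280 × 4 × 2 = 84,672,000 bytes.
Track B: 28:35 (min:sec) = 1,715 s; 60,000 × 1,715 × 3 × 2 = 617,400,000 bytes.
Track C: 38:15 (min:sec) = 2,295 s; 352,800 × 2,295 × 3 × 1 = 2,429,028,000 bytes.
Track D: 43 min = 2,580 s; 144,000 × 2,580 × 1 × 1 = 371,520,000 bytes.
Track E: 384,000 × 444 × 3 × 8 = 4,091,904,000 bytes.
Total = 7,594,524,000 bytes = 7594.5 MB.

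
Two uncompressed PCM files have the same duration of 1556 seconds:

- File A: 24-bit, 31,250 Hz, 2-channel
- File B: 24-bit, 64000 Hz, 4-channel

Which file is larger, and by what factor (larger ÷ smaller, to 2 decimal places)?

File A: 31,250 × 3 × 2 = 187,500 bytes/s.
File B: 64,000 × 3 × 4 = 768,000 bytes/s.
File B is larger; ratio = 1,195,008,000 / 291,750,000 = 4.10.

File B, by a factor of 4.10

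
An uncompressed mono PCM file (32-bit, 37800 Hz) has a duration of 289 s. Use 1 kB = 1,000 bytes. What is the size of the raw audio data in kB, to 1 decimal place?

43696.8 kB

Bytes = 37,800 samples/s × 289 s × 4 bytes/sample × 1 ch = 43,696,800 bytes.
43,696,800 / 1,000 = 43696.8 kB.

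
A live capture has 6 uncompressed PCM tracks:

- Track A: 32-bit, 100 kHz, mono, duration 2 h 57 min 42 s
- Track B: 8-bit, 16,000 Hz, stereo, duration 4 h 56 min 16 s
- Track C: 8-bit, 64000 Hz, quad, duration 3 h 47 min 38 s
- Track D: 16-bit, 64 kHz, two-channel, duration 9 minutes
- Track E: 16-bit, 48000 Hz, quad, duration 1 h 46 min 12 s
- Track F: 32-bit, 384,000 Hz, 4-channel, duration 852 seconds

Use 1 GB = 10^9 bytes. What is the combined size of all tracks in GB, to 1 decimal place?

Track A: 2 h 57 min 42 s = 10,662 s; 100,000 × 10,662 × 4 × 1 = 4,264,800,000 bytes.
Track B: 4 h 56 min 16 s = 17,776 s; 16,000 × 17,776 × 1 × 2 = 568,832,000 bytes.
Track C: 3 h 47 min 38 s = 13,658 s; 64,000 × 13,658 × 1 × 4 = 3,496,448,000 bytes.
Track D: 9 minutes = 540 s; 64,000 × 540 × 2 × 2 = 138,240,000 bytes.
Track E: 1 h 46 min 12 s = 6,372 s; 48,000 × 6,372 × 2 × 4 = 2,446,848,000 bytes.
Track F: 384,000 × 852 × 4 × 4 = 5,234,688,000 bytes.
Total = 16,149,856,000 bytes = 16.1 GB.

16.1 GB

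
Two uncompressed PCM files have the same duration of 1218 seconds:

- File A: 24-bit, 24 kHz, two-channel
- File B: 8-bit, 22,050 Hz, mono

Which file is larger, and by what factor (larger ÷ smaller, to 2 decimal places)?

File A, by a factor of 6.53

File A: 24,000 × 3 × 2 = 144,000 bytes/s.
File B: 22,050 × 1 × 1 = 22,050 bytes/s.
File A is larger; ratio = 175,392,000 / 26,856,900 = 6.53.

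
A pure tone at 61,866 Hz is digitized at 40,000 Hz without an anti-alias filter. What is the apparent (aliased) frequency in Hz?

18,134 Hz

Nyquist = 40,000/2 = 20,000 Hz; 61,866 Hz exceeds it.
Alias = |61,866 − 2×40,000| = |61,866 − 80,000| = 18,134 Hz.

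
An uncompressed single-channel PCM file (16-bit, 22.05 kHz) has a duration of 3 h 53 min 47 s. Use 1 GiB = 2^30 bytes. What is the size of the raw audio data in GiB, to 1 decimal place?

Duration = 3 h 53 min 47 s = 14,027 s.
Bytes = 22,050 samples/s × 14,027 s × 2 bytes/sample × 1 ch = 618,590,700 bytes.
618,590,700 / 1,073,741,824 = 0.6 GiB.

0.6 GiB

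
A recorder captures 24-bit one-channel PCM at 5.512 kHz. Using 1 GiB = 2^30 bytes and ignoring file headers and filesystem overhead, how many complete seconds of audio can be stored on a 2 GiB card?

Uncompressed byte rate = 5,512 × 3 × 1 = 16,536 bytes/s.
Capacity = 2 × 1,073,741,824 = 2,147,483,648 bytes.
2,147,483,648 / 16,536 ≈ 129867.18 s → 129,867 seconds.

129,867 seconds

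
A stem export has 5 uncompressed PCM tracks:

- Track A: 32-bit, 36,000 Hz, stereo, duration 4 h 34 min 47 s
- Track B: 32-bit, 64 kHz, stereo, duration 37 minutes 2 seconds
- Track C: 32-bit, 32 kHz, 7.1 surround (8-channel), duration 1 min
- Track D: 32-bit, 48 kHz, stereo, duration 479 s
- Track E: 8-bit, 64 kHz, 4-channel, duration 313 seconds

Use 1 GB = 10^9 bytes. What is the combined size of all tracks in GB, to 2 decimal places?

6.21 GB

Track A: 4 h 34 min 47 s = 16,487 s; 36,000 × 16,487 × 4 × 2 = 4,748,256,000 bytes.
Track B: 37 minutes 2 seconds = 2,222 s; 64,000 × 2,222 × 4 × 2 = 1,137,664,000 bytes.
Track C: 1 min = 60 s; 32,000 × 60 × 4 × 8 = 61,440,000 bytes.
Track D: 48,000 × 479 × 4 × 2 = 183,936,000 bytes.
Track E: 64,000 × 313 × 1 × 4 = 80,128,000 bytes.
Total = 6,211,424,000 bytes = 6.21 GB.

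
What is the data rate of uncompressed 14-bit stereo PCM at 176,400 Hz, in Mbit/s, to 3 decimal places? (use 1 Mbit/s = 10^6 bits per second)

Bit rate = 176,400 × 14 × 2 = 4,939,200 bits/s.
= 4.939 Mbit/s.

4.939 Mbit/s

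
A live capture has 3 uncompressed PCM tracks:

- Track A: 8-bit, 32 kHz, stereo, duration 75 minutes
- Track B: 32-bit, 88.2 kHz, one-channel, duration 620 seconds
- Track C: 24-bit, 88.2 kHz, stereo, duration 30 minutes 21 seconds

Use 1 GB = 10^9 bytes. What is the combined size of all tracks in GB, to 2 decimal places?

1.47 GB

Track A: 75 minutes = 4,500 s; 32,000 × 4,500 × 1 × 2 = 288,000,000 bytes.
Track B: 88,200 × 620 × 4 × 1 = 218,736,000 bytes.
Track C: 30 minutes 21 seconds = 1,821 s; 88,200 × 1,821 × 3 × 2 = 963,673,200 bytes.
Total = 1,470,409,200 bytes = 1.47 GB.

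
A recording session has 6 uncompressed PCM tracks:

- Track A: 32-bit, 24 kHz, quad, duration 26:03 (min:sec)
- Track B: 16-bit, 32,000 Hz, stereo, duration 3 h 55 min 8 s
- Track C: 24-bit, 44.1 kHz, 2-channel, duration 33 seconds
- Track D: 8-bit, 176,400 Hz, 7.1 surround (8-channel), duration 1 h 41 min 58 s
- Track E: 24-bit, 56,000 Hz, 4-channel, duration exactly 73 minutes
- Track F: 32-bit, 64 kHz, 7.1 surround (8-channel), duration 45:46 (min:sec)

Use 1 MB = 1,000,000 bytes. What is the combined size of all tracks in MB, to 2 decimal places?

19615.64 MB

Track A: 26:03 (min:sec) = 1,563 s; 24,000 × 1,563 × 4 × 4 = 600,192,000 bytes.
Track B: 3 h 55 min 8 s = 14,108 s; 32,000 × 14,108 × 2 × 2 = 1,805,824,000 bytes.
Track C: 44,100 × 33 × 3 × 2 = 8,731,800 bytes.
Track D: 1 h 41 min 58 s = 6,118 s; 176,400 × 6,118 × 1 × 8 = 8,633,721,600 bytes.
Track E: exactly 73 minutes = 4,380 s; 56,000 × 4,380 × 3 × 4 = 2,943,360,000 bytes.
Track F: 45:46 (min:sec) = 2,746 s; 64,000 × 2,746 × 4 × 8 = 5,623,808,000 bytes.
Total = 19,615,637,400 bytes = 19615.64 MB.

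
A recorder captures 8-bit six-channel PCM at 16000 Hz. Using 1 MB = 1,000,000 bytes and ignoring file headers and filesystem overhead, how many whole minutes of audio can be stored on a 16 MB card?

Uncompressed byte rate = 16,000 × 1 × 6 = 96,000 bytes/s.
Capacity = 16 × 1,000,000 = 16,000,000 bytes.
16,000,000 / 96,000 ≈ 166.67 s → 2 minutes.

2 minutes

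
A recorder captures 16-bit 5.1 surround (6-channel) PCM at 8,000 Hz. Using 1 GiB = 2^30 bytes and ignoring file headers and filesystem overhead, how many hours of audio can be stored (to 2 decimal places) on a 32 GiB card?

99.42 hours

Uncompressed byte rate = 8,000 × 2 × 6 = 96,000 bytes/s.
Capacity = 32 × 1,073,741,824 = 34,359,738,368 bytes.
34,359,738,368 / 96,000 ≈ 357913.94 s → 99.42 hours.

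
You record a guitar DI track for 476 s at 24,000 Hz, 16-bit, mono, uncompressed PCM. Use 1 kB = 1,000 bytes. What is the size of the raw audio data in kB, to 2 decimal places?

22848.00 kB

Bytes = 24,000 samples/s × 476 s × 2 bytes/sample × 1 ch = 22,848,000 bytes.
22,848,000 / 1,000 = 22848.00 kB.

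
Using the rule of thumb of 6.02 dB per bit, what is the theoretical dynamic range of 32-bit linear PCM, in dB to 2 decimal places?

192.64 dB

32 × 6.02 = 192.64 dB.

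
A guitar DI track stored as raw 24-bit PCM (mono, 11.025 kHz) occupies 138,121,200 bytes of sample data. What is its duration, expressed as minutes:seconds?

Byte rate = 11,025 × 3 × 1 = 33,075 bytes/s.
Duration = 138,121,200 / 33,075 = 4,176 s.
4,176 s = 69:36.

69:36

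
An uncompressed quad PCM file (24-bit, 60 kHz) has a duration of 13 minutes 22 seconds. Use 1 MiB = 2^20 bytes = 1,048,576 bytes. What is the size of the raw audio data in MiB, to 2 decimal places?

550.69 MiB

Duration = 13 minutes 22 seconds = 802 s.
Bytes = 60,000 samples/s × 802 s × 3 bytes/sample × 4 ch = 577,440,000 bytes.
577,440,000 / 1,048,576 = 550.69 MiB.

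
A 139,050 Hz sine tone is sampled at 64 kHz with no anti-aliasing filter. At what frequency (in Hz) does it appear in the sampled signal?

11,050 Hz

Nyquist = 64,000/2 = 32,000 Hz; 139,050 Hz exceeds it.
Alias = |139,050 − 2×64,000| = |139,050 − 128,000| = 11,050 Hz.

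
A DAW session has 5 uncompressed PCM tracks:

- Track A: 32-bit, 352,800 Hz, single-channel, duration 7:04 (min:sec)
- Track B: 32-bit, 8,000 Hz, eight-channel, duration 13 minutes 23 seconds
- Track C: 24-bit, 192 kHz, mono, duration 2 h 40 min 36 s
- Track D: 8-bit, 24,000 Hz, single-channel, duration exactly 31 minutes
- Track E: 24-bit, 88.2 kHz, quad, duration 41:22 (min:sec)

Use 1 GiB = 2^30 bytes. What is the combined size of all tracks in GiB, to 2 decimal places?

Track A: 7:04 (min:sec) = 424 s; 352,800 × 424 × 4 × 1 = 598,348,800 bytes.
Track B: 13 minutes 23 seconds = 803 s; 8,000 × 803 × 4 × 8 = 205,568,000 bytes.
Track C: 2 h 40 min 36 s = 9,636 s; 192,000 × 9,636 × 3 × 1 = 5,550,336,000 bytes.
Track D: exactly 31 minutes = 1,860 s; 24,000 × 1,860 × 1 × 1 = 44,640,000 bytes.
Track E: 41:22 (min:sec) = 2,482 s; 88,200 × 2,482 × 3 × 4 = 2,626,948,800 bytes.
Total = 9,025,841,600 bytes = 8.41 GiB.

8.41 GiB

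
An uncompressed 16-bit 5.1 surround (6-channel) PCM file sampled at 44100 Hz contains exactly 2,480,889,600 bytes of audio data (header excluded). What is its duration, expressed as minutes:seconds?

Byte rate = 44,100 × 2 × 6 = 529,200 bytes/s.
Duration = 2,480,889,600 / 529,200 = 4,688 s.
4,688 s = 78:08.

78:08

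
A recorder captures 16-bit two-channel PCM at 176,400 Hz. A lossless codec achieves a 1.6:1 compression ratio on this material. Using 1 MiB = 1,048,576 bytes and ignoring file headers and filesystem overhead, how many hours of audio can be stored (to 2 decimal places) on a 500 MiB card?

Uncompressed byte rate = 176,400 × 2 × 2 = 705,600 bytes/s.
After 1.6:1 compression, effective rate ≈ 441000 bytes/s.
Capacity = 500 × 1,048,576 = 524,288,000 bytes.
524,288,000 / effective rate ≈ 1188.86 s → 0.33 hours.

0.33 hours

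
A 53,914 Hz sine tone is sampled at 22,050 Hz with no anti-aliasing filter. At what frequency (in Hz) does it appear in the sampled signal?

Nyquist = 22,050/2 = 11,025 Hz; 53,914 Hz exceeds it.
Alias = |53,914 − 2×22,050| = |53,914 − 44,100| = 9,814 Hz.

9,814 Hz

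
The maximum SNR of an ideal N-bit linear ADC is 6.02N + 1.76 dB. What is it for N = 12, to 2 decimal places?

6.02 × 12 + 1.76 = 74.00 dB.

74.00 dB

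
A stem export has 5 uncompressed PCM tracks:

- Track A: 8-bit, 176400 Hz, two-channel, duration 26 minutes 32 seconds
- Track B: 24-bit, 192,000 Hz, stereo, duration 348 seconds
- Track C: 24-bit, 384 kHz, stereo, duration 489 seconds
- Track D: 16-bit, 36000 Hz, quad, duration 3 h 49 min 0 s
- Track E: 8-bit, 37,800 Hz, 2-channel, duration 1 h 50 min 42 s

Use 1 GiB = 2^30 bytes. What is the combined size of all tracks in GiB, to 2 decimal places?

6.10 GiB

Track A: 26 minutes 32 seconds = 1,592 s; 176,400 × 1,592 × 1 × 2 = 561,657,600 bytes.
Track B: 192,000 × 348 × 3 × 2 = 400,896,000 bytes.
Track C: 384,000 × 489 × 3 × 2 = 1,126,656,000 bytes.
Track D: 3 h 49 min 0 s = 13,740 s; 36,000 × 13,740 × 2 × 4 = 3,957,120,000 bytes.
Track E: 1 h 50 min 42 s = 6,642 s; 37,800 × 6,642 × 1 × 2 = 502,135,200 bytes.
Total = 6,548,464,800 bytes = 6.10 GiB.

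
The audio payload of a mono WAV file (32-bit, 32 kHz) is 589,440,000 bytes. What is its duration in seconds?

4,605 seconds

Byte rate = 32,000 × 4 × 1 = 128,000 bytes/s.
Duration = 589,440,000 / 128,000 = 4,605 s.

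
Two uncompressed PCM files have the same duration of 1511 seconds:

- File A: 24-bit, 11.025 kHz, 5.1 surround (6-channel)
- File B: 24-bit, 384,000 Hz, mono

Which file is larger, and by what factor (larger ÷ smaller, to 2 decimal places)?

File A: 11,025 × 3 × 6 = 198,450 bytes/s.
File B: 384,000 × 3 × 1 = 1,152,000 bytes/s.
File B is larger; ratio = 1,740,672,000 / 299,857,950 = 5.80.

File B, by a factor of 5.80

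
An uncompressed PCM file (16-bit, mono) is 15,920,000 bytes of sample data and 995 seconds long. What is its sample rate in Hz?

8,000 Hz

Bytes = sample_rate × seconds × bytes_per_sample × channels.
sample_rate = 15,920,000 / (995 × 2 × 1) = 15,920,000 / 1,990 = 8,000 Hz.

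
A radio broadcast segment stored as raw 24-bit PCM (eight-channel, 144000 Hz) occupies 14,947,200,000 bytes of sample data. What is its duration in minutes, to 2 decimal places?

Byte rate = 144,000 × 3 × 8 = 3,456,000 bytes/s.
Duration = 14,947,200,000 / 3,456,000 = 4,325 s.
4,325 s / 60 = 72.08 minutes.

72.08 minutes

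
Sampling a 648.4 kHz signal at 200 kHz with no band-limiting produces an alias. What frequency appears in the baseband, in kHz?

48.4 kHz

Nyquist = 200,000/2 = 100,000 Hz; 648,400 Hz exceeds it.
Alias = |648,400 − 3×200,000| = |648,400 − 600,000| = 48,400 Hz = 48.4 kHz.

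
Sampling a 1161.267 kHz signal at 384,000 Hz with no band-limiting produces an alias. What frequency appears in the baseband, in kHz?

Nyquist = 384,000/2 = 192,000 Hz; 1,161,267 Hz exceeds it.
Alias = |1,161,267 − 3×384,000| = |1,161,267 − 1,152,000| = 9,267 Hz = 9.267 kHz.

9.267 kHz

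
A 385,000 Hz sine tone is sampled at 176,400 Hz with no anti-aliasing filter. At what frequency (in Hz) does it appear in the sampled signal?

32,200 Hz

Nyquist = 176,400/2 = 88,200 Hz; 385,000 Hz exceeds it.
Alias = |385,000 − 2×176,400| = |385,000 − 352,800| = 32,200 Hz.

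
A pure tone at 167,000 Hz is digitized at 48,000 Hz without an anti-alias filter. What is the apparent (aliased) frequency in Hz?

23,000 Hz

Nyquist = 48,000/2 = 24,000 Hz; 167,000 Hz exceeds it.
Alias = |167,000 − 3×48,000| = |167,000 − 144,000| = 23,000 Hz.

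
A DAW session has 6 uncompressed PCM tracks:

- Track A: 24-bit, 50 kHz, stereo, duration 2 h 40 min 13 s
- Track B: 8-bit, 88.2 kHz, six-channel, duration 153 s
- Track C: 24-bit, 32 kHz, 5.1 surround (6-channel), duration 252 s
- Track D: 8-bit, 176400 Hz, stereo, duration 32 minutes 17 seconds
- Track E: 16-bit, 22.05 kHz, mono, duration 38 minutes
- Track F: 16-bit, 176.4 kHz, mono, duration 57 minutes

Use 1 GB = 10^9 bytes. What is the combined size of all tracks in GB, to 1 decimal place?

Track A: 2 h 40 min 13 s = 9,613 s; 50,000 × 9,613 × 3 × 2 = 2,883,900,000 bytes.
Track B: 88,200 × 153 × 1 × 6 = 80,967,600 bytes.
Track C: 32,000 × 252 × 3 × 6 = 145,152,000 bytes.
Track D: 32 minutes 17 seconds = 1,937 s; 176,400 × 1,937 × 1 × 2 = 683,373,600 bytes.
Track E: 38 minutes = 2,280 s; 22,050 × 2,280 × 2 × 1 = 100,548,000 bytes.
Track F: 57 minutes = 3,420 s; 176,400 × 3,420 × 2 × 1 = 1,206,576,000 bytes.
Total = 5,100,517,200 bytes = 5.1 GB.

5.1 GB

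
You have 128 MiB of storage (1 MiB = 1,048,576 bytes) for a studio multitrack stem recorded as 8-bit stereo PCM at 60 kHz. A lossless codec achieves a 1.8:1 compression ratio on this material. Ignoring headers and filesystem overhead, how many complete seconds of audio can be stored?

Uncompressed byte rate = 60,000 × 1 × 2 = 120,000 bytes/s.
After 1.8:1 compression, effective rate ≈ 66666.67 bytes/s.
Capacity = 128 × 1,048,576 = 134,217,728 bytes.
134,217,728 / effective rate ≈ 2013.27 s → 2,013 seconds.

2,013 seconds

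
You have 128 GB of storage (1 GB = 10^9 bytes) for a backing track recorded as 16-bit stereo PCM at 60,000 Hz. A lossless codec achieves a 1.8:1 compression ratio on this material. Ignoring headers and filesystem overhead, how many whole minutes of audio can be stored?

Uncompressed byte rate = 60,000 × 2 × 2 = 240,000 bytes/s.
After 1.8:1 compression, effective rate ≈ 133333.33 bytes/s.
Capacity = 128 × 1,000,000,000 = 128,000,000,000 bytes.
128,000,000,000 / effective rate ≈ 960000 s → 16,000 minutes.

16,000 minutes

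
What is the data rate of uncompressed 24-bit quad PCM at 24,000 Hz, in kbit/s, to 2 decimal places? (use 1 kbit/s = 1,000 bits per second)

Bit rate = 24,000 × 24 × 4 = 2,304,000 bits/s.
= 2304.00 kbit/s.

2304.00 kbit/s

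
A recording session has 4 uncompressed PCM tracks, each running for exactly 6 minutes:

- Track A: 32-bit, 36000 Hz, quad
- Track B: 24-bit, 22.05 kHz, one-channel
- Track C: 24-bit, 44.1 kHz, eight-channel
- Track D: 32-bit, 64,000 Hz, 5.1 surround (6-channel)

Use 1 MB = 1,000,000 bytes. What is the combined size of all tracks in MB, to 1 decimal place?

1165.2 MB

exactly 6 minutes = 360 s.
Track A: 36,000 × 360 × 4 × 4 = 207,360,000 bytes.
Track B: 22,050 × 360 × 3 × 1 = 23,814,000 bytes.
Track C: 44,100 × 360 × 3 × 8 = 381,024,000 bytes.
Track D: 64,000 × 360 × 4 × 6 = 552,960,000 bytes.
Total = 1,165,158,000 bytes = 1165.2 MB.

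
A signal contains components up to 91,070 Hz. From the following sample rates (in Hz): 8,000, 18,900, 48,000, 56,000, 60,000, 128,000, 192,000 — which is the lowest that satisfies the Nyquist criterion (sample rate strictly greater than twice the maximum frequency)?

Need sample rate > 2 × 91,070 = 182,140 Hz.
Lowest listed rate above 182,140 Hz is 192,000 Hz.

192,000 Hz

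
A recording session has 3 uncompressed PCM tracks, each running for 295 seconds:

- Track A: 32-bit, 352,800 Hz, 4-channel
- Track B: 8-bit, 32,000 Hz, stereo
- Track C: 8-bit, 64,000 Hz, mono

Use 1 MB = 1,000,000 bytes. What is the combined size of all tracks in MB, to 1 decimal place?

1703.0 MB

Track A: 352,800 × 295 × 4 × 4 = 1,665,216,000 bytes.
Track B: 32,000 × 295 × 1 × 2 = 18,880,000 bytes.
Track C: 64,000 × 295 × 1 × 1 = 18,880,000 bytes.
Total = 1,702,976,000 bytes = 1703.0 MB.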